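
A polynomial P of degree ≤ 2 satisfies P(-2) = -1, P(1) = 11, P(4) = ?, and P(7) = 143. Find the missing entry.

59

The 3 known points determine the degree-2 polynomial uniquely.
Write P(x) = ax^2 + bx + c. Substituting each data point gives a linear system:
  4a - 2b + c = -1
  a + b + c = 11
  49a + 7b + c = 143
Solving the system yields a = 2, b = 6, c = 3.
So P(x) = 2x^2 + 6x + 3.
Then P(4) = 59.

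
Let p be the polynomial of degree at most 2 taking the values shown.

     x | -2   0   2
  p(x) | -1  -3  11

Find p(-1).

Using the Lagrange interpolation formula with nodes -2, 0, 2:
  L_0(x) = x(x - 2) / 8
  L_1(x) = (x + 2)(x - 2) / -4
  L_2(x) = (x + 2)x / 8
Then p(x) = -1·L_0(x) - 3·L_1(x) + 11·L_2(x).
Expanding and collecting terms gives p(x) = 2x^2 + 3x - 3.
Evaluating at x = -1: p(-1) = -4.

-4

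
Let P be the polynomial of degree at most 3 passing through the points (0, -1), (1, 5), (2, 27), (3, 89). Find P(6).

755

Using the Lagrange interpolation formula with nodes 0, 1, 2, 3:
  L_0(x) = (x - 1)(x - 2)(x - 3) / -6
  L_1(x) = x(x - 2)(x - 3) / 2
  L_2(x) = x(x - 1)(x - 3) / -2
  L_3(x) = x(x - 1)(x - 2) / 6
Then P(x) = -1·L_0(x) + 5·L_1(x) + 27·L_2(x) + 89·L_3(x).
Expanding and collecting terms gives P(x) = 4x^3 - 4x^2 + 6x - 1.
Evaluating at x = 6: P(6) = 755.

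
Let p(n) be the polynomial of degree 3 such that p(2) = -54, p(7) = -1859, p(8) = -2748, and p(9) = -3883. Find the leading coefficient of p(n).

Write p(n) = an^3 + bn^2 + cn + d. Substituting each data point gives a linear system:
  8a + 4b + 2c + d = -54
  343a + 49b + 7c + d = -1859
  512a + 64b + 8c + d = -2748
  729a + 81b + 9c + d = -3883
Solving the system yields a = -5, b = -3, c = 1, d = -4.
So p(n) = -5n³ - 3n² + n - 4.
The leading coefficient is -5.

-5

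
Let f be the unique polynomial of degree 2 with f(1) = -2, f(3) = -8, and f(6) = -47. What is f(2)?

Write f(x) = ax^2 + bx + c. Substituting each data point gives a linear system:
  a + b + c = -2
  9a + 3b + c = -8
  36a + 6b + c = -47
Solving the system yields a = -2, b = 5, c = -5.
So f(x) = -2x^2 + 5x - 5.
Then f(2) = -3.

-3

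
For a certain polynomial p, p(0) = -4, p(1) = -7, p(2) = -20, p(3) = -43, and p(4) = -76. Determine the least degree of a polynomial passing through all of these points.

Forward differences of the values at n = 0, 1, 2, 3, 4:
  p  : -4  -7  -20  -43  -76
  Δ  : -3  -13  -23  -33
  Δ^2: -10  -10  -10
  Δ^3: 0  0
  Δ^4: 0
The second differences are constant (-10) and nonzero, while all higher differences vanish, so the minimal degree is 2.

2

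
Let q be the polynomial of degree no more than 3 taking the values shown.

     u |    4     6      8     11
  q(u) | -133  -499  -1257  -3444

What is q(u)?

Write q(u) = au^3 + bu^2 + cu + d. Substituting each data point gives a linear system:
  64a + 16b + 4c + d = -133
  216a + 36b + 6c + d = -499
  512a + 64b + 8c + d = -1257
  1331a + 121b + 11c + d = -3444
Solving the system yields a = -3, b = 5, c = -5, d = -1.
So q(u) = -3u^3 + 5u^2 - 5u - 1.
Check: q(11) = -3444. ✓

q(u) = -3u^3 + 5u^2 - 5u - 1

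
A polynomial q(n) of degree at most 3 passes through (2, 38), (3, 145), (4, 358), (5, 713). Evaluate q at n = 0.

-2

Using the Lagrange interpolation formula with nodes 2, 3, 4, 5:
  L_0(n) = (n - 3)(n - 4)(n - 5) / -6
  L_1(n) = (n - 2)(n - 4)(n - 5) / 2
  L_2(n) = (n - 2)(n - 3)(n - 5) / -2
  L_3(n) = (n - 2)(n - 3)(n - 4) / 6
Then q(n) = 38·L_0(n) + 145·L_1(n) + 358·L_2(n) + 713·L_3(n).
Expanding and collecting terms gives q(n) = 6n³ - n² - 2n - 2.
Evaluating at n = 0: q(0) = -2.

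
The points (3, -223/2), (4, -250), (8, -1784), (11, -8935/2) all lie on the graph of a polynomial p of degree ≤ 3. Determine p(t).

p(t) = -3t^3 - 4t^2 + (1/2)t + 4

Write p(t) = at^3 + bt^2 + ct + d. Substituting each data point gives a linear system:
  27a + 9b + 3c + d = -223/2
  64a + 16b + 4c + d = -250
  512a + 64b + 8c + d = -1784
  1331a + 121b + 11c + d = -8935/2
Solving the system yields a = -3, b = -4, c = 1/2, d = 4.
So p(t) = -3t^3 - 4t^2 + (1/2)t + 4.
Check: p(8) = -1784. ✓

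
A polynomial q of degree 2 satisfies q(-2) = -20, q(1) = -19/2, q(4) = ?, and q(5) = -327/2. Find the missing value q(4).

-107

The 3 known points determine the degree-2 polynomial uniquely.
Write q(s) = as^2 + bs + c. Substituting each data point gives a linear system:
  4a - 2b + c = -20
  a + b + c = -19/2
  25a + 5b + c = -327/2
Solving the system yields a = -6, b = -5/2, c = -1.
So q(s) = -6s² - (5/2)s - 1.
Then q(4) = -107.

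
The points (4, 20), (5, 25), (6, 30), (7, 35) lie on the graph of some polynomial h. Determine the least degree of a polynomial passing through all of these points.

1

Forward differences of the values at u = 4, 5, 6, 7:
  h  : 20  25  30  35
  Δ  : 5  5  5
  Δ^2: 0  0
  Δ^3: 0
The first differences are constant (5) and nonzero, while all higher differences vanish, so the minimal degree is 1.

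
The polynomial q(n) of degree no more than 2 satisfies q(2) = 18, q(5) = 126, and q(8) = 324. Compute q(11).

Forward differences of the values at n = 2, 5, 8:
  q  : 18  126  324
  Δ  : 108  198
  Δ^2: 90
The second differences are constant, confirming degree 2.
Interpolating (Newton forward form) and evaluating at n = 11 gives q(11) = 612.

612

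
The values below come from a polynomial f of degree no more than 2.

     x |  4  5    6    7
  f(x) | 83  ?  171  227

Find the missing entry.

The 3 known points determine the degree-2 polynomial uniquely.
Write f(x) = ax^2 + bx + c. Substituting each data point gives a linear system:
  16a + 4b + c = 83
  36a + 6b + c = 171
  49a + 7b + c = 227
Solving the system yields a = 4, b = 4, c = 3.
So f(x) = 4x^2 + 4x + 3.
Then f(5) = 123.

123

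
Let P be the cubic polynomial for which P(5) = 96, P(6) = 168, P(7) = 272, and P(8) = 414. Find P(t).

Using the Lagrange interpolation formula with nodes 5, 6, 7, 8:
  L_0(t) = (t - 6)(t - 7)(t - 8) / -6
  L_1(t) = (t - 5)(t - 7)(t - 8) / 2
  L_2(t) = (t - 5)(t - 6)(t - 8) / -2
  L_3(t) = (t - 5)(t - 6)(t - 7) / 6
Then P(t) = 96·L_0(t) + 168·L_1(t) + 272·L_2(t) + 414·L_3(t).
Expanding and collecting terms gives P(t) = t³ - 2t² + 3t + 6.
Check: P(7) = 272. ✓

P(t) = t^3 - 2t^2 + 3t + 6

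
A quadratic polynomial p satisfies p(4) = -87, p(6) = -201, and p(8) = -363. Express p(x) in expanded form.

Write p(x) = ax^2 + bx + c. Substituting each data point gives a linear system:
  16a + 4b + c = -87
  36a + 6b + c = -201
  64a + 8b + c = -363
Solving the system yields a = -6, b = 3, c = -3.
So p(x) = -6x^2 + 3x - 3.
Check: p(8) = -363. ✓

p(x) = -6x^2 + 3x - 3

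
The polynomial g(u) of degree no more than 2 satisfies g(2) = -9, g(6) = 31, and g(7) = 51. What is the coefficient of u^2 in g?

Write g(u) = au^2 + bu + c. Substituting each data point gives a linear system:
  4a + 2b + c = -9
  36a + 6b + c = 31
  49a + 7b + c = 51
Solving the system yields a = 2, b = -6, c = -5.
So g(u) = 2u^2 - 6u - 5.
The leading coefficient is 2.

2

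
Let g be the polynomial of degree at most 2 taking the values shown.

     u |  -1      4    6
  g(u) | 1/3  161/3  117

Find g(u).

Write g(u) = au^2 + bu + c. Substituting each data point gives a linear system:
  a - b + c = 1/3
  16a + 4b + c = 161/3
  36a + 6b + c = 117
Solving the system yields a = 3, b = 5/3, c = -1.
So g(u) = 3u^2 + (5/3)u - 1.
Check: g(4) = 161/3. ✓

g(u) = 3u^2 + (5/3)u - 1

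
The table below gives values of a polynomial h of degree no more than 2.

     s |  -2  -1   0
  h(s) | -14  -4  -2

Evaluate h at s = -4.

Using the Lagrange interpolation formula with nodes -2, -1, 0:
  L_0(s) = (s + 1)s / 2
  L_1(s) = (s + 2)s / -1
  L_2(s) = (s + 2)(s + 1) / 2
Then h(s) = -14·L_0(s) - 4·L_1(s) - 2·L_2(s).
Expanding and collecting terms gives h(s) = -4s² - 2s - 2.
Evaluating at s = -4: h(-4) = -58.

-58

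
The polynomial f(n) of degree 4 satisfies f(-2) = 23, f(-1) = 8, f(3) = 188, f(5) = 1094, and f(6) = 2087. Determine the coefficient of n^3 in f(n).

Write f(n) = an^4 + bn^3 + cn^2 + dn + e. Substituting each data point gives a linear system:
  16a - 8b + 4c - 2d + e = 23
  a - b + c - d + e = 8
  81a + 27b + 9c + 3d + e = 188
  625a + 125b + 25c + 5d + e = 1094
  1296a + 216b + 36c + 6d + e = 2087
Solving the system yields a = 1, b = 3, c = 5, d = -6, e = -1.
So f(n) = n⁴ + 3n³ + 5n² - 6n - 1.
The coefficient of n^3 is 3.

3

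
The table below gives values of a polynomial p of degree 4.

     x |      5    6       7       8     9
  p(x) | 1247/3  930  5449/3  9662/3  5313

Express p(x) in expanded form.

Using the Lagrange interpolation formula with nodes 5, 6, 7, 8, 9:
  L_0(x) = (x - 6)(x - 7)(x - 8)(x - 9) / 24
  L_1(x) = (x - 5)(x - 7)(x - 8)(x - 9) / -6
  L_2(x) = (x - 5)(x - 6)(x - 8)(x - 9) / 4
  L_3(x) = (x - 5)(x - 6)(x - 7)(x - 9) / -6
  L_4(x) = (x - 5)(x - 6)(x - 7)(x - 8) / 24
Then p(x) = 1247/3·L_0(x) + 930·L_1(x) + 5449/3·L_2(x) + 9662/3·L_3(x) + 5313·L_4(x).
Expanding and collecting terms gives p(x) = x^4 - (5/3)x^3 - x^2 + 6x - 6.
Check: p(9) = 5313. ✓

p(x) = x^4 - (5/3)x^3 - x^2 + 6x - 6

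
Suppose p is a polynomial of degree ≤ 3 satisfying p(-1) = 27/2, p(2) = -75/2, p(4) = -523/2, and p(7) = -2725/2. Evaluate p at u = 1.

-13/2

Using the Lagrange interpolation formula with nodes -1, 2, 4, 7:
  L_0(u) = (u - 2)(u - 4)(u - 7) / -120
  L_1(u) = (u + 1)(u - 4)(u - 7) / 30
  L_2(u) = (u + 1)(u - 2)(u - 7) / -30
  L_3(u) = (u + 1)(u - 2)(u - 4) / 120
Then p(u) = 27/2·L_0(u) - 75/2·L_1(u) - 523/2·L_2(u) - 2725/2·L_3(u).
Expanding and collecting terms gives p(u) = -4u³ + u² - 6u + 5/2.
Evaluating at u = 1: p(1) = -13/2.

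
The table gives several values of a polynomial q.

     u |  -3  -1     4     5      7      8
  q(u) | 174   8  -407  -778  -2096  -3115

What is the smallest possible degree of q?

Divided differences on the nodes -3, -1, 4, 5, 7, 8:
  order 0: 174  8  -407  -778  -2096  -3115
  order 1: -83  -83  -371  -659  -1019
  order 2: 0  -48  -96  -120
  order 3: -6  -6  -6
  order 4: 0  0
  order 5: 0
The order-3 divided differences are all -6 (nonzero) and every higher order vanishes, so the data lies on a polynomial of degree exactly 3.

3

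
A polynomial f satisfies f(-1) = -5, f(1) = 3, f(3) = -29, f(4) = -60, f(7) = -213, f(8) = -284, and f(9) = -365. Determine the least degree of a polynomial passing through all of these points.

Divided differences on the nodes -1, 1, 3, 4, 7, 8, 9:
  order 0: -5  3  -29  -60  -213  -284  -365
  order 1: 4  -16  -31  -51  -71  -81
  order 2: -5  -5  -5  -5  -5
  order 3: 0  0  0  0
  order 4: 0  0  0
  order 5: 0  0
  order 6: 0
The order-2 divided differences are all -5 (nonzero) and every higher order vanishes, so the data lies on a polynomial of degree exactly 2.

2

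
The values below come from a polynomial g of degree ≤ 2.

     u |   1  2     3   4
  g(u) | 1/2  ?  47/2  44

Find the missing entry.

On equispaced nodes a degree-2 polynomial has vanishing third forward difference, so
  - g(1) + 3·g(2) - 3·g(3) + g(4) = 0.
Substituting the known values and solving for g(2):
  3·g(2) = 27
  g(2) = 9.

9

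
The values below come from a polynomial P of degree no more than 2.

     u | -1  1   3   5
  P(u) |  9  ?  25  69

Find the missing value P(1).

5

On equispaced nodes a degree-2 polynomial has vanishing third forward difference, so
  - P(-1) + 3·P(1) - 3·P(3) + P(5) = 0.
Substituting the known values and solving for P(1):
  3·P(1) = 15
  P(1) = 5.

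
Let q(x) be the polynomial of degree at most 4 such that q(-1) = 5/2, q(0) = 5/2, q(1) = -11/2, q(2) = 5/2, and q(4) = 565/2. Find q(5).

Using the Lagrange interpolation formula with nodes -1, 0, 1, 2, 4:
  L_0(x) = x(x - 1)(x - 2)(x - 4) / 30
  L_1(x) = (x + 1)(x - 1)(x - 2)(x - 4) / -8
  L_2(x) = (x + 1)x(x - 2)(x - 4) / 6
  L_3(x) = (x + 1)x(x - 1)(x - 4) / -12
  L_4(x) = (x + 1)x(x - 1)(x - 2) / 120
Then q(x) = 5/2·L_0(x) + 5/2·L_1(x) - 11/2·L_2(x) + 5/2·L_3(x) + 565/2·L_4(x).
Expanding and collecting terms gives q(x) = x^4 + 2x^3 - 5x^2 - 6x + 5/2.
Evaluating at x = 5: q(5) = 1445/2.

1445/2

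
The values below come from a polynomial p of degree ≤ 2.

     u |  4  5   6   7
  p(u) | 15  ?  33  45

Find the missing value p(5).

23

The 3 known points determine the degree-2 polynomial uniquely.
Write p(u) = au^2 + bu + c. Substituting each data point gives a linear system:
  16a + 4b + c = 15
  36a + 6b + c = 33
  49a + 7b + c = 45
Solving the system yields a = 1, b = -1, c = 3.
So p(u) = u^2 - u + 3.
Then p(5) = 23.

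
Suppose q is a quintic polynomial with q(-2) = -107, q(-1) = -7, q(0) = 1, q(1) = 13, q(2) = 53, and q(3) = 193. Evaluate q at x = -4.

-2047

Forward differences of the values at x = -2, -1, 0, 1, 2, 3:
  q  : -107  -7  1  13  53  193
  Δ  : 100  8  12  40  140
  Δ^2: -92  4  28  100
  Δ^3: 96  24  72
  Δ^4: -72  48
  Δ^5: 120
The fifth differences are constant, confirming degree 5.
Interpolating (Newton forward form) and evaluating at x = -4 gives q(-4) = -2047.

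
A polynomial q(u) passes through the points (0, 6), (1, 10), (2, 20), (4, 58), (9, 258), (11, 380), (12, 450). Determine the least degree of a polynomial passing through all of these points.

2

Divided differences on the nodes 0, 1, 2, 4, 9, 11, 12:
  order 0: 6  10  20  58  258  380  450
  order 1: 4  10  19  40  61  70
  order 2: 3  3  3  3  3
  order 3: 0  0  0  0
  order 4: 0  0  0
  order 5: 0  0
  order 6: 0
The order-2 divided differences are all 3 (nonzero) and every higher order vanishes, so the data lies on a polynomial of degree exactly 2.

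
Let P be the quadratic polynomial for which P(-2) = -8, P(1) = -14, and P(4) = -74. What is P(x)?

P(x) = -3x^2 - 5x - 6

Using the Lagrange interpolation formula with nodes -2, 1, 4:
  L_0(x) = (x - 1)(x - 4) / 18
  L_1(x) = (x + 2)(x - 4) / -9
  L_2(x) = (x + 2)(x - 1) / 18
Then P(x) = -8·L_0(x) - 14·L_1(x) - 74·L_2(x).
Expanding and collecting terms gives P(x) = -3x² - 5x - 6.
Check: P(-2) = -8. ✓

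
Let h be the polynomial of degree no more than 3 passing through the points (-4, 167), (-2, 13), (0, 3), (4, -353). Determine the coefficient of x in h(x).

Write h(x) = ax^3 + bx^2 + cx + d. Substituting each data point gives a linear system:
  -64a + 16b - 4c + d = 167
  -8a + 4b - 2c + d = 13
  d = 3
  64a + 16b + 4c + d = -353
Solving the system yields a = -4, b = -6, c = -1, d = 3.
So h(x) = -4x^3 - 6x^2 - x + 3.
The coefficient of x is -1.

-1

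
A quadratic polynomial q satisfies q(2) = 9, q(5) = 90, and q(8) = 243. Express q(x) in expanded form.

Write q(x) = ax^2 + bx + c. Substituting each data point gives a linear system:
  4a + 2b + c = 9
  25a + 5b + c = 90
  64a + 8b + c = 243
Solving the system yields a = 4, b = -1, c = -5.
So q(x) = 4x^2 - x - 5.
Check: q(8) = 243. ✓

q(x) = 4x^2 - x - 5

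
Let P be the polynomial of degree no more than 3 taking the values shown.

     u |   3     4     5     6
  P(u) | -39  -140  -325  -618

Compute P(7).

Forward differences of the values at u = 3, 4, 5, 6:
  P  : -39  -140  -325  -618
  Δ  : -101  -185  -293
  Δ^2: -84  -108
  Δ^3: -24
The third differences are constant, confirming degree 3.
Interpolating (Newton forward form) and evaluating at u = 7 gives P(7) = -1043.

-1043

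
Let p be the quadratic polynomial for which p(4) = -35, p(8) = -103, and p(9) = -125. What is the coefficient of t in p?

Write p(t) = at^2 + bt + c. Substituting each data point gives a linear system:
  16a + 4b + c = -35
  64a + 8b + c = -103
  81a + 9b + c = -125
Solving the system yields a = -1, b = -5, c = 1.
So p(t) = -t^2 - 5t + 1.
The coefficient of t is -5.

-5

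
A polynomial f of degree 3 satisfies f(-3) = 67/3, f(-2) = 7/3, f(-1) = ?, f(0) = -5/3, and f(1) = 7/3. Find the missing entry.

On equispaced nodes a degree-3 polynomial has vanishing fourth forward difference, so
  f(-3) - 4·f(-2) + 6·f(-1) - 4·f(0) + f(1) = 0.
Substituting the known values and solving for f(-1):
  6·f(-1) = -22
  f(-1) = -11/3.

-11/3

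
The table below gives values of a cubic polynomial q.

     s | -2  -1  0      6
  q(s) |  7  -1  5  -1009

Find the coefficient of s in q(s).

5

Write q(s) = as^3 + bs^2 + cs + d. Substituting each data point gives a linear system:
  -8a + 4b - 2c + d = 7
  -a + b - c + d = -1
  d = 5
  216a + 36b + 6c + d = -1009
Solving the system yields a = -4, b = -5, c = 5, d = 5.
So q(s) = -4s^3 - 5s^2 + 5s + 5.
The coefficient of s is 5.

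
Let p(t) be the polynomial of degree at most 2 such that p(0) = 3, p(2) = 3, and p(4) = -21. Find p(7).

Forward differences of the values at t = 0, 2, 4:
  p  : 3  3  -21
  Δ  : 0  -24
  Δ^2: -24
The second differences are constant, confirming degree 2.
Interpolating (Newton forward form) and evaluating at t = 7 gives p(7) = -102.

-102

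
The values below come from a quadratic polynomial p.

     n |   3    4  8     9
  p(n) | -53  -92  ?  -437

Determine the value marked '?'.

The 3 known points determine the degree-2 polynomial uniquely.
Write p(n) = an^2 + bn + c. Substituting each data point gives a linear system:
  9a + 3b + c = -53
  16a + 4b + c = -92
  81a + 9b + c = -437
Solving the system yields a = -5, b = -4, c = 4.
So p(n) = -5n² - 4n + 4.
Then p(8) = -348.

-348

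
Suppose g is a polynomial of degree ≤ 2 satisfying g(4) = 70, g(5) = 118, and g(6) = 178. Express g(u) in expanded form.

Write g(u) = au^2 + bu + c. Substituting each data point gives a linear system:
  16a + 4b + c = 70
  25a + 5b + c = 118
  36a + 6b + c = 178
Solving the system yields a = 6, b = -6, c = -2.
So g(u) = 6u^2 - 6u - 2.
Check: g(5) = 118. ✓

g(u) = 6u^2 - 6u - 2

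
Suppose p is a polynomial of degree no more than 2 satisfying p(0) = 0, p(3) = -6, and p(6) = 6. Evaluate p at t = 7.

Write p(t) = at^2 + bt + c. Substituting each data point gives a linear system:
  c = 0
  9a + 3b + c = -6
  36a + 6b + c = 6
Solving the system yields a = 1, b = -5, c = 0.
So p(t) = t^2 - 5t.
Then p(7) = 14.

14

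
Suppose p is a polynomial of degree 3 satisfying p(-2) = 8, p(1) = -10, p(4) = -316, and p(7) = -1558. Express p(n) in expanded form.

p(n) = -4n^3 - 4n^2 + 2n - 4

Write p(n) = an^3 + bn^2 + cn + d. Substituting each data point gives a linear system:
  -8a + 4b - 2c + d = 8
  a + b + c + d = -10
  64a + 16b + 4c + d = -316
  343a + 49b + 7c + d = -1558
Solving the system yields a = -4, b = -4, c = 2, d = -4.
So p(n) = -4n³ - 4n² + 2n - 4.
Check: p(-2) = 8. ✓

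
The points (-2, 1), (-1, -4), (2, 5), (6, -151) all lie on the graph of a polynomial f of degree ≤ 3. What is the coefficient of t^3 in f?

-1

Write f(t) = at^3 + bt^2 + ct + d. Substituting each data point gives a linear system:
  -8a + 4b - 2c + d = 1
  -a + b - c + d = -4
  8a + 4b + 2c + d = 5
  216a + 36b + 6c + d = -151
Solving the system yields a = -1, b = 1, c = 5, d = -1.
So f(t) = -t^3 + t^2 + 5t - 1.
The leading coefficient is -1.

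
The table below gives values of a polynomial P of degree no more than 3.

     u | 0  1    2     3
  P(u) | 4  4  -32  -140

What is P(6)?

Using the Lagrange interpolation formula with nodes 0, 1, 2, 3:
  L_0(u) = (u - 1)(u - 2)(u - 3) / -6
  L_1(u) = u(u - 2)(u - 3) / 2
  L_2(u) = u(u - 1)(u - 3) / -2
  L_3(u) = u(u - 1)(u - 2) / 6
Then P(u) = 4·L_0(u) + 4·L_1(u) - 32·L_2(u) - 140·L_3(u).
Expanding and collecting terms gives P(u) = -6u^3 + 6u + 4.
Evaluating at u = 6: P(6) = -1256.

-1256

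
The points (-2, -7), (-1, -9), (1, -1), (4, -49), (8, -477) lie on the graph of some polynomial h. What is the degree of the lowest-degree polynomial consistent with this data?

3

Divided differences on the nodes -2, -1, 1, 4, 8:
  order 0: -7  -9  -1  -49  -477
  order 1: -2  4  -16  -107
  order 2: 2  -4  -13
  order 3: -1  -1
  order 4: 0
The order-3 divided differences are all -1 (nonzero) and every higher order vanishes, so the data lies on a polynomial of degree exactly 3.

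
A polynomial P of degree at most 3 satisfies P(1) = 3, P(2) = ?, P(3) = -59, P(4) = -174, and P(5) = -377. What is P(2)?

The 4 known points determine the degree-3 polynomial uniquely.
Write P(x) = ax^3 + bx^2 + cx + d. Substituting each data point gives a linear system:
  a + b + c + d = 3
  27a + 9b + 3c + d = -59
  64a + 16b + 4c + d = -174
  125a + 25b + 5c + d = -377
Solving the system yields a = -4, b = 4, c = 5, d = -2.
So P(x) = -4x³ + 4x² + 5x - 2.
Then P(2) = -8.

-8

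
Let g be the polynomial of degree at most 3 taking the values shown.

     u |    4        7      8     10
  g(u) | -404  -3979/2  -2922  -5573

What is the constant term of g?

2

Write g(u) = au^3 + bu^2 + cu + d. Substituting each data point gives a linear system:
  64a + 16b + 4c + d = -404
  343a + 49b + 7c + d = -3979/2
  512a + 64b + 8c + d = -2922
  1000a + 100b + 10c + d = -5573
Solving the system yields a = -5, b = -6, c = 5/2, d = 2.
So g(u) = -5u³ - 6u² + (5/2)u + 2.
The constant term is 2.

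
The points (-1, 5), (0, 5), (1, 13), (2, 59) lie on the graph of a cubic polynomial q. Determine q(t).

q(t) = 5t^3 + 4t^2 - t + 5

Write q(t) = at^3 + bt^2 + ct + d. Substituting each data point gives a linear system:
  -a + b - c + d = 5
  d = 5
  a + b + c + d = 13
  8a + 4b + 2c + d = 59
Solving the system yields a = 5, b = 4, c = -1, d = 5.
So q(t) = 5t^3 + 4t^2 - t + 5.
Check: q(1) = 13. ✓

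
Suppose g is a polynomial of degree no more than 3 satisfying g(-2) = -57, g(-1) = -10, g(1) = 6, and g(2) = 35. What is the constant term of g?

1

Write g(x) = ax^3 + bx^2 + cx + d. Substituting each data point gives a linear system:
  -8a + 4b - 2c + d = -57
  -a + b - c + d = -10
  a + b + c + d = 6
  8a + 4b + 2c + d = 35
Solving the system yields a = 5, b = -3, c = 3, d = 1.
So g(x) = 5x³ - 3x² + 3x + 1.
The constant term is 1.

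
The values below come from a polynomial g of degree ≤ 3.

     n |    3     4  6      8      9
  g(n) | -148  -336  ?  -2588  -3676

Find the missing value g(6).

The 4 known points determine the degree-3 polynomial uniquely.
Write g(n) = an^3 + bn^2 + cn + d. Substituting each data point gives a linear system:
  27a + 9b + 3c + d = -148
  64a + 16b + 4c + d = -336
  512a + 64b + 8c + d = -2588
  729a + 81b + 9c + d = -3676
Solving the system yields a = -5, b = 0, c = -3, d = -4.
So g(n) = -5n³ - 3n - 4.
Then g(6) = -1102.

-1102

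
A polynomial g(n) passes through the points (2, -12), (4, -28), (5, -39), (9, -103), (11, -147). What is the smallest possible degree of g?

2

Divided differences on the nodes 2, 4, 5, 9, 11:
  order 0: -12  -28  -39  -103  -147
  order 1: -8  -11  -16  -22
  order 2: -1  -1  -1
  order 3: 0  0
  order 4: 0
The order-2 divided differences are all -1 (nonzero) and every higher order vanishes, so the data lies on a polynomial of degree exactly 2.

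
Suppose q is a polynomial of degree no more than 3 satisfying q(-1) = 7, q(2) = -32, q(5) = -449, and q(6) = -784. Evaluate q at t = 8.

-1892

Using the Lagrange interpolation formula with nodes -1, 2, 5, 6:
  L_0(t) = (t - 2)(t - 5)(t - 6) / -126
  L_1(t) = (t + 1)(t - 5)(t - 6) / 36
  L_2(t) = (t + 1)(t - 2)(t - 6) / -18
  L_3(t) = (t + 1)(t - 2)(t - 5) / 28
Then q(t) = 7·L_0(t) - 32·L_1(t) - 449·L_2(t) - 784·L_3(t).
Expanding and collecting terms gives q(t) = -4t^3 + 3t^2 - 4t - 4.
Evaluating at t = 8: q(8) = -1892.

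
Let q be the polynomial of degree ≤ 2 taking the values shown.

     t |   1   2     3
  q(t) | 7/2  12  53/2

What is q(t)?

q(t) = 3t^2 - (1/2)t + 1

Write q(t) = at^2 + bt + c. Substituting each data point gives a linear system:
  a + b + c = 7/2
  4a + 2b + c = 12
  9a + 3b + c = 53/2
Solving the system yields a = 3, b = -1/2, c = 1.
So q(t) = 3t^2 - (1/2)t + 1.
Check: q(2) = 12. ✓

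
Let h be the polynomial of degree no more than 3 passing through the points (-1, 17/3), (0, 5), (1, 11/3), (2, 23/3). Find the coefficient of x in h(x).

-2

Write h(x) = ax^3 + bx^2 + cx + d. Substituting each data point gives a linear system:
  -a + b - c + d = 17/3
  d = 5
  a + b + c + d = 11/3
  8a + 4b + 2c + d = 23/3
Solving the system yields a = 1, b = -1/3, c = -2, d = 5.
So h(x) = x³ - (1/3)x² - 2x + 5.
The coefficient of x is -2.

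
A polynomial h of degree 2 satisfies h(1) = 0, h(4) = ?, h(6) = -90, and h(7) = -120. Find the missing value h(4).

The 3 known points determine the degree-2 polynomial uniquely.
Write h(s) = as^2 + bs + c. Substituting each data point gives a linear system:
  a + b + c = 0
  36a + 6b + c = -90
  49a + 7b + c = -120
Solving the system yields a = -2, b = -4, c = 6.
So h(s) = -2s^2 - 4s + 6.
Then h(4) = -42.

-42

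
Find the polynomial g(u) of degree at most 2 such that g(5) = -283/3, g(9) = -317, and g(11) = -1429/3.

g(u) = -4u^2 + (1/3)u + 4

Using the Lagrange interpolation formula with nodes 5, 9, 11:
  L_0(u) = (u - 9)(u - 11) / 24
  L_1(u) = (u - 5)(u - 11) / -8
  L_2(u) = (u - 5)(u - 9) / 12
Then g(u) = -283/3·L_0(u) - 317·L_1(u) - 1429/3·L_2(u).
Expanding and collecting terms gives g(u) = -4u^2 + (1/3)u + 4.
Check: g(5) = -283/3. ✓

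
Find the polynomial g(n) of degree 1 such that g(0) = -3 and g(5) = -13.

Write g(n) = an + b. Substituting each data point gives a linear system:
  b = -3
  5a + b = -13
Solving the system yields a = -2, b = -3.
So g(n) = -2n - 3.
Check: g(0) = -3. ✓

g(n) = -2n - 3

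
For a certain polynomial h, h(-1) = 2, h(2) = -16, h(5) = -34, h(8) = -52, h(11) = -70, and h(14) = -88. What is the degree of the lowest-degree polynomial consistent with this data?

Forward differences of the values at u = -1, 2, 5, 8, 11, 14:
  h  : 2  -16  -34  -52  -70  -88
  Δ  : -18  -18  -18  -18  -18
  Δ^2: 0  0  0  0
  Δ^3: 0  0  0
  Δ^4: 0  0
  Δ^5: 0
The first differences are constant (-18) and nonzero, while all higher differences vanish, so the minimal degree is 1.

1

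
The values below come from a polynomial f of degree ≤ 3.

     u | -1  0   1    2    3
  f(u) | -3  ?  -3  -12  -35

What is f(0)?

-2

The 4 known points determine the degree-3 polynomial uniquely.
Write f(u) = au^3 + bu^2 + cu + d. Substituting each data point gives a linear system:
  -a + b - c + d = -3
  a + b + c + d = -3
  8a + 4b + 2c + d = -12
  27a + 9b + 3c + d = -35
Solving the system yields a = -1, b = -1, c = 1, d = -2.
So f(u) = -u³ - u² + u - 2.
Then f(0) = -2.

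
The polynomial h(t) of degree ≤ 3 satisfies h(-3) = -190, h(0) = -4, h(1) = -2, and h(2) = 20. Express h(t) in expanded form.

Write h(t) = at^3 + bt^2 + ct + d. Substituting each data point gives a linear system:
  -27a + 9b - 3c + d = -190
  d = -4
  a + b + c + d = -2
  8a + 4b + 2c + d = 20
Solving the system yields a = 5, b = -5, c = 2, d = -4.
So h(t) = 5t³ - 5t² + 2t - 4.
Check: h(1) = -2. ✓

h(t) = 5t^3 - 5t^2 + 2t - 4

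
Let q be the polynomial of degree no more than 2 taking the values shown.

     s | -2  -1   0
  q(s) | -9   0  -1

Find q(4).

Write q(s) = as^2 + bs + c. Substituting each data point gives a linear system:
  4a - 2b + c = -9
  a - b + c = 0
  c = -1
Solving the system yields a = -5, b = -6, c = -1.
So q(s) = -5s^2 - 6s - 1.
Then q(4) = -105.

-105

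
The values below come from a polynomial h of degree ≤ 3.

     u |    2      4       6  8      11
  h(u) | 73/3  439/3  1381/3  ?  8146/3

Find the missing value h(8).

The 4 known points determine the degree-3 polynomial uniquely.
Write h(u) = au^3 + bu^2 + cu + d. Substituting each data point gives a linear system:
  8a + 4b + 2c + d = 73/3
  64a + 16b + 4c + d = 439/3
  216a + 36b + 6c + d = 1381/3
  1331a + 121b + 11c + d = 8146/3
Solving the system yields a = 2, b = 0, c = 5, d = -5/3.
So h(u) = 2u³ + 5u - 5/3.
Then h(8) = 3187/3.

3187/3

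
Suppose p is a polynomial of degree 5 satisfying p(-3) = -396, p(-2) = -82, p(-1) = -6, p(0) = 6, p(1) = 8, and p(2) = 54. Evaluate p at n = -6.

-8826

Forward differences of the values at n = -3, -2, -1, 0, 1, 2:
  p  : -396  -82  -6  6  8  54
  Δ  : 314  76  12  2  46
  Δ^2: -238  -64  -10  44
  Δ^3: 174  54  54
  Δ^4: -120  0
  Δ^5: 120
The fifth differences are constant, confirming degree 5.
Interpolating (Newton forward form) and evaluating at n = -6 gives p(-6) = -8826.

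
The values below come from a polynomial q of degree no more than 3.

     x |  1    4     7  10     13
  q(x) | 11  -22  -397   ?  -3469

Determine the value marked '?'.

On equispaced nodes a degree-3 polynomial has vanishing fourth forward difference, so
  q(1) - 4·q(4) + 6·q(7) - 4·q(10) + q(13) = 0.
Substituting the known values and solving for q(10):
  -4·q(10) = 5752
  q(10) = -1438.

-1438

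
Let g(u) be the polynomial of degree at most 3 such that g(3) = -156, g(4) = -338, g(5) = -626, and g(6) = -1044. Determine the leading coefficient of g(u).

Write g(u) = au^3 + bu^2 + cu + d. Substituting each data point gives a linear system:
  27a + 9b + 3c + d = -156
  64a + 16b + 4c + d = -338
  125a + 25b + 5c + d = -626
  216a + 36b + 6c + d = -1044
Solving the system yields a = -4, b = -5, c = 1, d = -6.
So g(u) = -4u^3 - 5u^2 + u - 6.
The leading coefficient is -4.

-4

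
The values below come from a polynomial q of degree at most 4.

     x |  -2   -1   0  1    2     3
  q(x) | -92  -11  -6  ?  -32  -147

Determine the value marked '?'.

On equispaced nodes a degree-4 polynomial has vanishing fifth forward difference, so
  - q(-2) + 5·q(-1) - 10·q(0) + 10·q(1) - 5·q(2) + q(3) = 0.
Substituting the known values and solving for q(1):
  10·q(1) = -110
  q(1) = -11.

-11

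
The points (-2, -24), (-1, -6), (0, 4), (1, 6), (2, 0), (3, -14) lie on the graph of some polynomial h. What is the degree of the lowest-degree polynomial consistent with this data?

Forward differences of the values at n = -2, -1, 0, 1, 2, 3:
  h  : -24  -6  4  6  0  -14
  Δ  : 18  10  2  -6  -14
  Δ^2: -8  -8  -8  -8
  Δ^3: 0  0  0
  Δ^4: 0  0
  Δ^5: 0
The second differences are constant (-8) and nonzero, while all higher differences vanish, so the minimal degree is 2.

2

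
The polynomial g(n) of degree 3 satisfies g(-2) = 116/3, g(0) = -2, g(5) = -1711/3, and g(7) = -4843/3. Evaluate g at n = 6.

-1004

Write g(n) = an^3 + bn^2 + cn + d. Substituting each data point gives a linear system:
  -8a + 4b - 2c + d = 116/3
  d = -2
  125a + 25b + 5c + d = -1711/3
  343a + 49b + 7c + d = -4843/3
Solving the system yields a = -5, b = 5/3, c = 3, d = -2.
So g(n) = -5n^3 + (5/3)n^2 + 3n - 2.
Then g(6) = -1004.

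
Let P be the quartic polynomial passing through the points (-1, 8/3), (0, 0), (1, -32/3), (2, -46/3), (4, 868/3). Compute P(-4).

Using the Lagrange interpolation formula with nodes -1, 0, 1, 2, 4:
  L_0(n) = n(n - 1)(n - 2)(n - 4) / 30
  L_1(n) = (n + 1)(n - 1)(n - 2)(n - 4) / -8
  L_2(n) = (n + 1)n(n - 2)(n - 4) / 6
  L_3(n) = (n + 1)n(n - 1)(n - 4) / -12
  L_4(n) = (n + 1)n(n - 1)(n - 2) / 120
Then P(n) = 8/3·L_0(n) + 0·L_1(n) - 32/3·L_2(n) - 46/3·L_3(n) + 868/3·L_4(n).
Expanding and collecting terms gives P(n) = 2n^4 - (5/3)n^3 - 6n^2 - 5n.
Evaluating at n = -4: P(-4) = 1628/3.

1628/3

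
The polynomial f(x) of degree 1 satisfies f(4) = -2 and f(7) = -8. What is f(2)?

2

Using the Lagrange interpolation formula with nodes 4, 7:
  L_0(x) = (x - 7) / -3
  L_1(x) = (x - 4) / 3
Then f(x) = -2·L_0(x) - 8·L_1(x).
Expanding and collecting terms gives f(x) = -2x + 6.
Evaluating at x = 2: f(2) = 2.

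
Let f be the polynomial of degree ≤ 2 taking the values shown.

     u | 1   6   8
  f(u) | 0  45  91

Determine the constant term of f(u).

3

Write f(u) = au^2 + bu + c. Substituting each data point gives a linear system:
  a + b + c = 0
  36a + 6b + c = 45
  64a + 8b + c = 91
Solving the system yields a = 2, b = -5, c = 3.
So f(u) = 2u^2 - 5u + 3.
The constant term is 3.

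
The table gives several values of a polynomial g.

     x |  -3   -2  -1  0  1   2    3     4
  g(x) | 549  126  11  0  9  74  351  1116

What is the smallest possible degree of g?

4

Forward differences of the values at x = -3, -2, -1, 0, 1, 2, 3, 4:
  g  : 549  126  11  0  9  74  351  1116
  Δ  : -423  -115  -11  9  65  277  765
  Δ^2: 308  104  20  56  212  488
  Δ^3: -204  -84  36  156  276
  Δ^4: 120  120  120  120
  Δ^5: 0  0  0
  Δ^6: 0  0
  Δ^7: 0
The fourth differences are constant (120) and nonzero, while all higher differences vanish, so the minimal degree is 4.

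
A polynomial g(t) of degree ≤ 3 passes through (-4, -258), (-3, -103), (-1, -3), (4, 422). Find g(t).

Write g(t) = at^3 + bt^2 + ct + d. Substituting each data point gives a linear system:
  -64a + 16b - 4c + d = -258
  -27a + 9b - 3c + d = -103
  -a + b - c + d = -3
  64a + 16b + 4c + d = 422
Solving the system yields a = 5, b = 5, c = 5, d = 2.
So g(t) = 5t^3 + 5t^2 + 5t + 2.
Check: g(-3) = -103. ✓

g(t) = 5t^3 + 5t^2 + 5t + 2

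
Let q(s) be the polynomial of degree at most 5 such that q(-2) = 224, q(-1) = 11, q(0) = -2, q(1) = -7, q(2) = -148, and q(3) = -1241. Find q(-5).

Forward differences of the values at s = -2, -1, 0, 1, 2, 3:
  q  : 224  11  -2  -7  -148  -1241
  Δ  : -213  -13  -5  -141  -1093
  Δ^2: 200  8  -136  -952
  Δ^3: -192  -144  -816
  Δ^4: 48  -672
  Δ^5: -720
The fifth differences are constant, confirming degree 5.
Interpolating (Newton forward form) and evaluating at s = -5 gives q(-5) = 19823.

19823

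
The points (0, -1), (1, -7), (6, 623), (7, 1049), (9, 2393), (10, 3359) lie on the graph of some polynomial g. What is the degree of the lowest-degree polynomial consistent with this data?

Divided differences on the nodes 0, 1, 6, 7, 9, 10:
  order 0: -1  -7  623  1049  2393  3359
  order 1: -6  126  426  672  966
  order 2: 22  50  82  98
  order 3: 4  4  4
  order 4: 0  0
  order 5: 0
The order-3 divided differences are all 4 (nonzero) and every higher order vanishes, so the data lies on a polynomial of degree exactly 3.

3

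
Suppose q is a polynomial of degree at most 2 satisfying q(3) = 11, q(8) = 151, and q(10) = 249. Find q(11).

307

Write q(s) = as^2 + bs + c. Substituting each data point gives a linear system:
  9a + 3b + c = 11
  64a + 8b + c = 151
  100a + 10b + c = 249
Solving the system yields a = 3, b = -5, c = -1.
So q(s) = 3s^2 - 5s - 1.
Then q(11) = 307.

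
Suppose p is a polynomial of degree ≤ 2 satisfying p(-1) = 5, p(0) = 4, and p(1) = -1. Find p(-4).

-16

Using the Lagrange interpolation formula with nodes -1, 0, 1:
  L_0(s) = s(s - 1) / 2
  L_1(s) = (s + 1)(s - 1) / -1
  L_2(s) = (s + 1)s / 2
Then p(s) = 5·L_0(s) + 4·L_1(s) - 1·L_2(s).
Expanding and collecting terms gives p(s) = -2s^2 - 3s + 4.
Evaluating at s = -4: p(-4) = -16.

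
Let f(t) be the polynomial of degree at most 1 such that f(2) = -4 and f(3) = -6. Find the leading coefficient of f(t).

-2

Write f(t) = at + b. Substituting each data point gives a linear system:
  2a + b = -4
  3a + b = -6
Solving the system yields a = -2, b = 0.
So f(t) = -2t.
The leading coefficient is -2.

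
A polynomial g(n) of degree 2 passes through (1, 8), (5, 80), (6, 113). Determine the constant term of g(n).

5

Write g(n) = an^2 + bn + c. Substituting each data point gives a linear system:
  a + b + c = 8
  25a + 5b + c = 80
  36a + 6b + c = 113
Solving the system yields a = 3, b = 0, c = 5.
So g(n) = 3n² + 5.
The constant term is 5.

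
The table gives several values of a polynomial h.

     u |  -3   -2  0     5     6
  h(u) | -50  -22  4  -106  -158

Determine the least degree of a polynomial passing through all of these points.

Divided differences on the nodes -3, -2, 0, 5, 6:
  order 0: -50  -22  4  -106  -158
  order 1: 28  13  -22  -52
  order 2: -5  -5  -5
  order 3: 0  0
  order 4: 0
The order-2 divided differences are all -5 (nonzero) and every higher order vanishes, so the data lies on a polynomial of degree exactly 2.

2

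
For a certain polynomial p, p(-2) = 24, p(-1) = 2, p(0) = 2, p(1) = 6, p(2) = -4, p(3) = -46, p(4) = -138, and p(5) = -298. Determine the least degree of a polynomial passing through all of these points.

Forward differences of the values at t = -2, -1, 0, 1, 2, 3, 4, 5:
  p  : 24  2  2  6  -4  -46  -138  -298
  Δ  : -22  0  4  -10  -42  -92  -160
  Δ^2: 22  4  -14  -32  -50  -68
  Δ^3: -18  -18  -18  -18  -18
  Δ^4: 0  0  0  0
  Δ^5: 0  0  0
  Δ^6: 0  0
  Δ^7: 0
The third differences are constant (-18) and nonzero, while all higher differences vanish, so the minimal degree is 3.

3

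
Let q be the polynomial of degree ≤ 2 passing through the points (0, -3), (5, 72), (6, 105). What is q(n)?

q(n) = 3n^2 - 3

Using the Lagrange interpolation formula with nodes 0, 5, 6:
  L_0(n) = (n - 5)(n - 6) / 30
  L_1(n) = n(n - 6) / -5
  L_2(n) = n(n - 5) / 6
Then q(n) = -3·L_0(n) + 72·L_1(n) + 105·L_2(n).
Expanding and collecting terms gives q(n) = 3n² - 3.
Check: q(5) = 72. ✓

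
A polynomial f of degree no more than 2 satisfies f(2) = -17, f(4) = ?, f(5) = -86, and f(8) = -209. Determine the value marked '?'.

The 3 known points determine the degree-2 polynomial uniquely.
Write f(s) = as^2 + bs + c. Substituting each data point gives a linear system:
  4a + 2b + c = -17
  25a + 5b + c = -86
  64a + 8b + c = -209
Solving the system yields a = -3, b = -2, c = -1.
So f(s) = -3s² - 2s - 1.
Then f(4) = -57.

-57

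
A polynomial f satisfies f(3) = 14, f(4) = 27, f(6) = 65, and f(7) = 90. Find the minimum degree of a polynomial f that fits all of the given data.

2

Divided differences on the nodes 3, 4, 6, 7:
  order 0: 14  27  65  90
  order 1: 13  19  25
  order 2: 2  2
  order 3: 0
The order-2 divided differences are all 2 (nonzero) and every higher order vanishes, so the data lies on a polynomial of degree exactly 2.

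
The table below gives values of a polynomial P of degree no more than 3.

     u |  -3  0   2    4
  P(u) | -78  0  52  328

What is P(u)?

P(u) = 4u^3 + 4u^2 + 2u

Write P(u) = au^3 + bu^2 + cu + d. Substituting each data point gives a linear system:
  -27a + 9b - 3c + d = -78
  d = 0
  8a + 4b + 2c + d = 52
  64a + 16b + 4c + d = 328
Solving the system yields a = 4, b = 4, c = 2, d = 0.
So P(u) = 4u^3 + 4u^2 + 2u.
Check: P(4) = 328. ✓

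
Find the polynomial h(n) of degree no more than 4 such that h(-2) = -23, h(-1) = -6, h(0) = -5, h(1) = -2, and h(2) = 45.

Write h(n) = an^4 + bn^3 + cn^2 + dn + e. Substituting each data point gives a linear system:
  16a - 8b + 4c - 2d + e = -23
  a - b + c - d + e = -6
  e = -5
  a + b + c + d + e = -2
  16a + 8b + 4c + 2d + e = 45
Solving the system yields a = 1, b = 5, c = 0, d = -3, e = -5.
So h(n) = n^4 + 5n^3 - 3n - 5.
Check: h(0) = -5. ✓

h(n) = n^4 + 5n^3 - 3n - 5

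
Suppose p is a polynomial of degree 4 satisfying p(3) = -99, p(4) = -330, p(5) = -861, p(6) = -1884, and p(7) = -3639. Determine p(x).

Write p(x) = ax^4 + bx^3 + cx^2 + dx + e. Substituting each data point gives a linear system:
  81a + 27b + 9c + 3d + e = -99
  256a + 64b + 16c + 4d + e = -330
  625a + 125b + 25c + 5d + e = -861
  1296a + 216b + 36c + 6d + e = -1884
  2401a + 343b + 49c + 7d + e = -3639
Solving the system yields a = -2, b = 4, c = -4, d = -1, e = -6.
So p(x) = -2x⁴ + 4x³ - 4x² - x - 6.
Check: p(4) = -330. ✓

p(x) = -2x^4 + 4x^3 - 4x^2 - x - 6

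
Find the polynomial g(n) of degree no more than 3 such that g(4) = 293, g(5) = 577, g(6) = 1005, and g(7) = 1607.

g(n) = 5n^3 - 3n^2 + 6n - 3

Write g(n) = an^3 + bn^2 + cn + d. Substituting each data point gives a linear system:
  64a + 16b + 4c + d = 293
  125a + 25b + 5c + d = 577
  216a + 36b + 6c + d = 1005
  343a + 49b + 7c + d = 1607
Solving the system yields a = 5, b = -3, c = 6, d = -3.
So g(n) = 5n³ - 3n² + 6n - 3.
Check: g(7) = 1607. ✓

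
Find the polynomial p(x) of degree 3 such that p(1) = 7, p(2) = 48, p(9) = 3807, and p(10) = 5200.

Using the Lagrange interpolation formula with nodes 1, 2, 9, 10:
  L_0(x) = (x - 2)(x - 9)(x - 10) / -72
  L_1(x) = (x - 1)(x - 9)(x - 10) / 56
  L_2(x) = (x - 1)(x - 2)(x - 10) / -56
  L_3(x) = (x - 1)(x - 2)(x - 9) / 72
Then p(x) = 7·L_0(x) + 48·L_1(x) + 3807·L_2(x) + 5200·L_3(x).
Expanding and collecting terms gives p(x) = 5x³ + 2x².
Check: p(1) = 7. ✓

p(x) = 5x^3 + 2x^2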